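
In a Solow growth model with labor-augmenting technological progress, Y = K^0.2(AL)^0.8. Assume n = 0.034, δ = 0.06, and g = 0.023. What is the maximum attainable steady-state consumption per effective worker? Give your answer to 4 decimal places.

The effective depreciation rate is n + g + δ = 0.034 + 0.023 + 0.06 = 0.117.
At the golden rule the marginal product of capital equals n+g+δ: 0.2·k^(0.2−1) = 0.117. Solving, k_gold = (0.2/0.117)^(1/0.8) ≈ 1.9546.
y_gold = 1.9546^0.2 ≈ 1.1434.
c_gold = y_gold − (n+g+δ)·k_gold = 1.1434 − 0.117·1.9546 ≈ 0.9147.

c_gold ≈ 0.9147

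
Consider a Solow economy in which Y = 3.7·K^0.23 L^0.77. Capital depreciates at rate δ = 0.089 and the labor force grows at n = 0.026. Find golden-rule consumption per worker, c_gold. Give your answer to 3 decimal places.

n + δ = 0.026 + 0.089 = 0.115.
At the golden rule the marginal product of capital equals n+δ: 0.23·3.7·k^(0.23−1) = 0.115. Solving, k_gold = (0.23·3.7/0.115)^(1/0.77) ≈ 13.4546.
y_gold = 3.7·13.4546^0.23 ≈ 6.7273.
c_gold = y_gold − (n+δ)·k_gold = 6.7273 − 0.115·13.4546 ≈ 5.1800.

c_gold ≈ 5.180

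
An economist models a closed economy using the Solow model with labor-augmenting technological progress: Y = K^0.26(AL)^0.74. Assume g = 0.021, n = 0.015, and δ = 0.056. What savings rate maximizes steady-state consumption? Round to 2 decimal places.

s_gold = 0.26

Break-even investment rate: n + g + δ = 0.015 + 0.021 + 0.056 = 0.092.
At the golden rule MPK = n+g+δ, and in any Cobb-Douglas steady state s = (n+g+δ)·k/y = MPK·k/y = capital's share 0.26.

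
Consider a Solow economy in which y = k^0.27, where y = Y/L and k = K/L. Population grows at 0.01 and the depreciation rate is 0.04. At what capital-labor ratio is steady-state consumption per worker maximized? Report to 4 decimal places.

Capital per worker breaks even when investment replaces (n + δ)·k; here n + δ = 0.05.
Setting f'(k) = n+δ gives 0.27·k^(0.27−1) = 0.05, hence k_gold = (0.27/0.05)^(1/0.73) ≈ 10.0758.

k_gold ≈ 10.0758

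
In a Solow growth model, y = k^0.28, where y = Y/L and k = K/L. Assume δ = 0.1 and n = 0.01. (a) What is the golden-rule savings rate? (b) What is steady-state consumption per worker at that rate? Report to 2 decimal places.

Capital per worker breaks even when investment replaces (n + δ)·k; here n + δ = 0.11.
For Cobb-Douglas, s_gold equals capital's share: s_gold = 0.28.
Maximizing c = f(k) − (n+δ)·k gives f'(k) = n+δ, i.e. 0.28·k^(0.28−1) = 0.11, so k_gold = (0.28/0.11)^(1/0.72) ≈ 3.6607.
y_gold = 3.6607^0.28 ≈ 1.4381; c_gold = (1−0.28)·y_gold ≈ 1.0355.

(a) s_gold = 0.28; (b) c_gold ≈ 1.04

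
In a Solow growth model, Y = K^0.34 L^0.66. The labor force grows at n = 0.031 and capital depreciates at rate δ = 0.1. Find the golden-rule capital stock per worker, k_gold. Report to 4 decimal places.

Capital per worker breaks even when investment replaces (n + δ)·k; here n + δ = 0.131.
Setting f'(k) = n+δ gives 0.34·k^(0.34−1) = 0.131, hence k_gold = (0.34/0.131)^(1/0.66) ≈ 4.2422.

k_gold ≈ 4.2422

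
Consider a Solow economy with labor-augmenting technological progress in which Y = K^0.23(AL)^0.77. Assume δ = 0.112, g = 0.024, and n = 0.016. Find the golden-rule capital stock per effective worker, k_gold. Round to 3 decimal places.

k_gold ≈ 1.712

Break-even investment rate: n + g + δ = 0.016 + 0.024 + 0.112 = 0.152.
At the golden rule the marginal product of capital equals n+g+δ: 0.23·k^(0.23−1) = 0.152. Solving, k_gold = (0.23/0.152)^(1/0.77) ≈ 1.7124.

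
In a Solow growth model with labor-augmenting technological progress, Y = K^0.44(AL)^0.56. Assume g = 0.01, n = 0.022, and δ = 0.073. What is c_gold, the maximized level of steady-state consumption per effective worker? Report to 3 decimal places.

c_gold ≈ 1.726

Capital per effective worker breaks even when investment replaces (n + g + δ)·k; here n + g + δ = 0.105.
Golden rule sets MPK = n+g+δ: 0.44·k^(0.44−1) = 0.105, so k_gold = (0.44/0.105)^(1/0.56) ≈ 12.9177.
y_gold = 12.9177^0.44 ≈ 3.0826.
c_gold = y_gold − (n+g+δ)·k_gold = 3.0826 − 0.105·12.9177 ≈ 1.7263.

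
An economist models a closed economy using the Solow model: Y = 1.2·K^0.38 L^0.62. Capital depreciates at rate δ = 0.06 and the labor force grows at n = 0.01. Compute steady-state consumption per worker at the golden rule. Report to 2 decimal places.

c_gold ≈ 2.35

Break-even investment rate: n + δ = 0.01 + 0.06 = 0.07.
Maximizing c = f(k) − (n+δ)·k gives f'(k) = n+δ, i.e. 0.38·1.2·k^(0.38−1) = 0.07, so k_gold = (0.38·1.2/0.07)^(1/0.62) ≈ 20.5442.
y_gold = 1.2·20.5442^0.38 ≈ 3.7845.
c_gold = y_gold − (n+δ)·k_gold = 3.7845 − 0.07·20.5442 ≈ 2.3464.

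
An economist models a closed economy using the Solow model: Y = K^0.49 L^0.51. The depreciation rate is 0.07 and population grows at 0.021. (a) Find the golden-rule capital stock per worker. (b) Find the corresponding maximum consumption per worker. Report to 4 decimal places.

The effective depreciation rate is n + δ = 0.021 + 0.07 = 0.091.
Golden rule sets MPK = n+δ: 0.49·k^(0.49−1) = 0.091, so k_gold = (0.49/0.091)^(1/0.51) ≈ 27.1417.
y_gold = 27.1417^0.49 ≈ 5.0406; c_gold = y_gold − 0.091·k_gold ≈ 2.5707.

(a) k_gold ≈ 27.1417; (b) c_gold ≈ 2.5707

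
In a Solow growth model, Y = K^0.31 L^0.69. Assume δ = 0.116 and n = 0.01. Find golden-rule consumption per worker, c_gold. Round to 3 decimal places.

The effective depreciation rate is n + δ = 0.01 + 0.116 = 0.126.
Maximizing c = f(k) − (n+δ)·k gives f'(k) = n+δ, i.e. 0.31·k^(0.31−1) = 0.126, so k_gold = (0.31/0.126)^(1/0.69) ≈ 3.6868.
y_gold = 3.6868^0.31 ≈ 1.4985.
c_gold = y_gold − (n+δ)·k_gold = 1.4985 − 0.126·3.6868 ≈ 1.0340.

c_gold ≈ 1.034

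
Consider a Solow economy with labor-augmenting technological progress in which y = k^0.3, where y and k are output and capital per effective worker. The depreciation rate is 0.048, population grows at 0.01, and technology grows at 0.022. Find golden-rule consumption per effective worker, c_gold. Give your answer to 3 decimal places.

c_gold ≈ 1.233

Capital per effective worker breaks even when investment replaces (n + g + δ)·k; here n + g + δ = 0.08.
Golden rule sets MPK = n+g+δ: 0.3·k^(0.3−1) = 0.08, so k_gold = (0.3/0.08)^(1/0.7) ≈ 6.6076.
y_gold = 6.6076^0.3 ≈ 1.7620.
c_gold = y_gold − (n+g+δ)·k_gold = 1.7620 − 0.08·6.6076 ≈ 1.2334.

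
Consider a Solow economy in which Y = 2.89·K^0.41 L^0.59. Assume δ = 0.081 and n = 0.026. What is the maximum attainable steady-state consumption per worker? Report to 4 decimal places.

The effective depreciation rate is n + δ = 0.026 + 0.081 = 0.107.
Setting f'(k) = n+δ gives 0.41·2.89·k^(0.41−1) = 0.107, hence k_gold = (0.41·2.89/0.107)^(1/0.59) ≈ 58.8839.
y_gold = 2.89·58.8839^0.41 ≈ 15.3673.
c_gold = y_gold − (n+δ)·k_gold = 15.3673 − 0.107·58.8839 ≈ 9.0667.

c_gold ≈ 9.0667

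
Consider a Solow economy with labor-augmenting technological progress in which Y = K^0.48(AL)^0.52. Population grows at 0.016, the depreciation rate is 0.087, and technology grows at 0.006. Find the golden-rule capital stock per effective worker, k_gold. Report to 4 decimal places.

Break-even investment rate: n + g + δ = 0.016 + 0.006 + 0.087 = 0.109.
Golden rule sets MPK = n+g+δ: 0.48·k^(0.48−1) = 0.109, so k_gold = (0.48/0.109)^(1/0.52) ≈ 17.3024.

k_gold ≈ 17.3024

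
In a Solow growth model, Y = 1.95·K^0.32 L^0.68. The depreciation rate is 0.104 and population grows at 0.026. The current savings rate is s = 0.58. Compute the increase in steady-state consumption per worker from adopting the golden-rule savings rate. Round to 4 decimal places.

Δc ≈ 0.5073

The effective depreciation rate is n + δ = 0.026 + 0.104 = 0.13.
Current steady state (s = 0.58): k* = (0.58·1.95/0.13)^(1/0.68) ≈ 24.0794, y* = 1.95·24.0794^0.32 ≈ 5.3971, c* = (1−0.58)·5.3971 ≈ 2.2668.
At the golden rule the marginal product of capital equals n+δ: 0.32·1.95·k^(0.32−1) = 0.13. Solving, k_gold = (0.32·1.95/0.13)^(1/0.68) ≈ 10.0421.
y_gold = 1.95·10.0421^0.32 ≈ 4.0796, c_gold = y_gold − 0.13·k_gold ≈ 2.7741.
Gain: Δc = 2.7741 − 2.2668 ≈ 0.5073.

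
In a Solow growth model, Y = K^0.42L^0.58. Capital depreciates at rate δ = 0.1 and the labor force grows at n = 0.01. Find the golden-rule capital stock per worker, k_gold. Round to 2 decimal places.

k_gold ≈ 10.07

n + δ = 0.01 + 0.1 = 0.11.
Setting f'(k) = n+δ gives 0.42·k^(0.42−1) = 0.11, hence k_gold = (0.42/0.11)^(1/0.58) ≈ 10.0740.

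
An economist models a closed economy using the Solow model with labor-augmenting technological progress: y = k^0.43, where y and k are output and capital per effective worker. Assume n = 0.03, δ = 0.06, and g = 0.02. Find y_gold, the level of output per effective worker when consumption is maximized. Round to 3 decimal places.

y_gold ≈ 2.797

Capital per effective worker breaks even when investment replaces (n + g + δ)·k; here n + g + δ = 0.11.
Setting f'(k) = n+g+δ gives 0.43·k^(0.43−1) = 0.11, hence k_gold = (0.43/0.11)^(1/0.57) ≈ 10.9328.
Output: y_gold = k_gold^0.43 = 10.9328^0.43 ≈ 2.7968.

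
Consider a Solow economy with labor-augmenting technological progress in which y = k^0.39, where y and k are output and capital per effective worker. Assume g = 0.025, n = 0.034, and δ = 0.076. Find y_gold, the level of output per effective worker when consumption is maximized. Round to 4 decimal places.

n + g + δ = 0.034 + 0.025 + 0.076 = 0.135.
At the golden rule the marginal product of capital equals n+g+δ: 0.39·k^(0.39−1) = 0.135. Solving, k_gold = (0.39/0.135)^(1/0.61) ≈ 5.6924.
Output: y_gold = k_gold^0.39 = 5.6924^0.39 ≈ 1.9705.

y_gold ≈ 1.9705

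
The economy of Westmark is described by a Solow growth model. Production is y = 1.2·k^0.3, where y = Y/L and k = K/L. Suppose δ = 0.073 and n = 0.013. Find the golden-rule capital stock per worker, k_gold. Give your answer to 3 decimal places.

The effective depreciation rate is n + δ = 0.013 + 0.073 = 0.086.
Golden rule sets MPK = n+δ: 0.3·1.2·k^(0.3−1) = 0.086, so k_gold = (0.3·1.2/0.086)^(1/0.7) ≈ 7.7320.

k_gold ≈ 7.732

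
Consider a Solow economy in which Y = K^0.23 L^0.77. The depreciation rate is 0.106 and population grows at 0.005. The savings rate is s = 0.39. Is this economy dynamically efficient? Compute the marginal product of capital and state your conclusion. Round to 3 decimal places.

Break-even investment rate: n + δ = 0.005 + 0.106 = 0.111.
Steady-state k*: s·k^0.23 = 0.111·k gives k* = (0.39/0.111)^(1/0.77) ≈ 5.1139.
MPK = 0.23·5.1139^(-0.77) ≈ 0.0655.
MPK < n+δ = 0.111, so the economy is dynamically inefficient (over-saving).

dynamically inefficient; MPK ≈ 0.065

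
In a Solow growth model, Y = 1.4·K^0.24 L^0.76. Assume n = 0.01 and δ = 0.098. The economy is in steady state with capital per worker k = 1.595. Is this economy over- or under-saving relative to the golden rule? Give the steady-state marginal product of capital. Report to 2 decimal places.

under-saving; MPK ≈ 0.24

Break-even investment rate: n + δ = 0.01 + 0.098 = 0.108.
MPK = 0.24·1.4·k^(0.24−1) = 0.24·1.4·1.595^(-0.76) ≈ 0.2356.
MPK > 0.108, so the economy is dynamically efficient (under-saving).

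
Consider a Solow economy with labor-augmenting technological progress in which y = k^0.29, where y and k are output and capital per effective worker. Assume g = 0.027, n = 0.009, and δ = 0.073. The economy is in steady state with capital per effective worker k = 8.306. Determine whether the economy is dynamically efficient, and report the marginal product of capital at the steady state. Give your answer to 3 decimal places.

The effective depreciation rate is n + g + δ = 0.009 + 0.027 + 0.073 = 0.109.
MPK = 0.29·k^(0.29−1) = 0.29·8.306^(-0.71) ≈ 0.0645.
MPK < 0.109, so the economy is dynamically inefficient (over-saving).

dynamically inefficient; MPK ≈ 0.065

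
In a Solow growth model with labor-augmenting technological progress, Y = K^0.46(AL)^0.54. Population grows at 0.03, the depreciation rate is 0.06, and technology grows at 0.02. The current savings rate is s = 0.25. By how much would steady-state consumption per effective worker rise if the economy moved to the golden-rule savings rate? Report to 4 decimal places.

Break-even investment rate: n + g + δ = 0.03 + 0.02 + 0.06 = 0.11.
Current steady state (s = 0.25): k* = (0.25/0.11)^(1/0.54) ≈ 4.5738, y* = 4.5738^0.46 ≈ 2.0125, c* = (1−0.25)·2.0125 ≈ 1.5093.
Golden rule sets MPK = n+g+δ: 0.46·k^(0.46−1) = 0.11, so k_gold = (0.46/0.11)^(1/0.54) ≈ 14.1474.
y_gold = 14.1474^0.46 ≈ 3.3831, c_gold = y_gold − 0.11·k_gold ≈ 1.8269.
Gain: Δc = 1.8269 − 1.5093 ≈ 0.3175.

Δc ≈ 0.3175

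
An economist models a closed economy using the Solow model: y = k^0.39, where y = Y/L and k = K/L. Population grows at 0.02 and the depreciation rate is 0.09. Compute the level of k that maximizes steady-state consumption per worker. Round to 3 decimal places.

k_gold ≈ 7.963

Capital per worker breaks even when investment replaces (n + δ)·k; here n + δ = 0.11.
Setting f'(k) = n+δ gives 0.39·k^(0.39−1) = 0.11, hence k_gold = (0.39/0.11)^(1/0.61) ≈ 7.9635.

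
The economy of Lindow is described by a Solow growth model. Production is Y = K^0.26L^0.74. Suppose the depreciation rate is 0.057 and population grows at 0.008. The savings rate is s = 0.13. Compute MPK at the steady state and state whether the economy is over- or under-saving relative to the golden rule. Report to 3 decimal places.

n + δ = 0.008 + 0.057 = 0.065.
Steady-state k*: s·k^0.26 = 0.065·k gives k* = (0.13/0.065)^(1/0.74) ≈ 2.5515.
MPK = 0.26·2.5515^(-0.74) ≈ 0.1300.
MPK > n+δ = 0.065, so the economy is dynamically efficient (under-saving).

under-saving; MPK ≈ 0.130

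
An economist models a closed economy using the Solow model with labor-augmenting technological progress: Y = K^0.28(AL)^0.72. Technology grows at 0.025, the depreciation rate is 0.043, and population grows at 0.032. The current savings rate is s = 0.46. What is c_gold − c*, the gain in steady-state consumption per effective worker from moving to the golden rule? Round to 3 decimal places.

Δc ≈ 0.097

Break-even investment rate: n + g + δ = 0.032 + 0.025 + 0.043 = 0.1.
Current steady state (s = 0.46): k* = (0.46/0.1)^(1/0.72) ≈ 8.3272, y* = 8.3272^0.28 ≈ 1.8103, c* = (1−0.46)·1.8103 ≈ 0.9775.
Maximizing c = f(k) − (n+g+δ)·k gives f'(k) = n+g+δ, i.e. 0.28·k^(0.28−1) = 0.1, so k_gold = (0.28/0.1)^(1/0.72) ≈ 4.1788.
y_gold = 4.1788^0.28 ≈ 1.4924, c_gold = y_gold − 0.1·k_gold ≈ 1.0746.
Gain: Δc = 1.0746 − 0.9775 ≈ 0.0970.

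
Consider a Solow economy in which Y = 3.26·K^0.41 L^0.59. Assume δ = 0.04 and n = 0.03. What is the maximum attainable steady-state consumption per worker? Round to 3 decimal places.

Capital per worker breaks even when investment replaces (n + δ)·k; here n + δ = 0.07.
Maximizing c = f(k) − (n+δ)·k gives f'(k) = n+δ, i.e. 0.41·3.26·k^(0.41−1) = 0.07, so k_gold = (0.41·3.26/0.07)^(1/0.59) ≈ 148.2596.
y_gold = 3.26·148.2596^0.41 ≈ 25.3126.
c_gold = y_gold − (n+δ)·k_gold = 25.3126 − 0.07·148.2596 ≈ 14.9344.

c_gold ≈ 14.934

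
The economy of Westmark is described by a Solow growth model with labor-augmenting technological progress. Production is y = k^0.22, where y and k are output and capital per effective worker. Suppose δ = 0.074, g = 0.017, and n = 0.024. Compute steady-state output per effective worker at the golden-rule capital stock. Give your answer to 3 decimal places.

Capital per effective worker breaks even when investment replaces (n + g + δ)·k; here n + g + δ = 0.115.
Golden rule sets MPK = n+g+δ: 0.22·k^(0.22−1) = 0.115, so k_gold = (0.22/0.115)^(1/0.78) ≈ 2.2971.
Output: y_gold = k_gold^0.22 = 2.2971^0.22 ≈ 1.2008.

y_gold ≈ 1.201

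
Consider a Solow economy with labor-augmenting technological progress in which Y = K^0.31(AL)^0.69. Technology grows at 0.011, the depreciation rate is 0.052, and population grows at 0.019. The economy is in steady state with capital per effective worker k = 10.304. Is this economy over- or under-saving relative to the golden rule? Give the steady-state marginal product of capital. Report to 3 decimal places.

Break-even investment rate: n + g + δ = 0.019 + 0.011 + 0.052 = 0.082.
MPK = 0.31·k^(0.31−1) = 0.31·10.304^(-0.69) ≈ 0.0620.
MPK < 0.082, so the economy is dynamically inefficient (over-saving).

over-saving; MPK ≈ 0.062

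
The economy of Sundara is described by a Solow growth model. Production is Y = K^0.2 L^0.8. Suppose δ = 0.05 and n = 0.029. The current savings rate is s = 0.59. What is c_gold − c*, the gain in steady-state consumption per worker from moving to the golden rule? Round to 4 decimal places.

The effective depreciation rate is n + δ = 0.029 + 0.05 = 0.079.
Current steady state (s = 0.59): k* = (0.59/0.079)^(1/0.8) ≈ 12.3461, y* = 12.3461^0.2 ≈ 1.6531, c* = (1−0.59)·1.6531 ≈ 0.6778.
Golden rule sets MPK = n+δ: 0.2·k^(0.2−1) = 0.079, so k_gold = (0.2/0.079)^(1/0.8) ≈ 3.1934.
y_gold = 3.1934^0.2 ≈ 1.2614, c_gold = y_gold − 0.079·k_gold ≈ 1.0091.
Gain: Δc = 1.0091 − 0.6778 ≈ 0.3313.

Δc ≈ 0.3313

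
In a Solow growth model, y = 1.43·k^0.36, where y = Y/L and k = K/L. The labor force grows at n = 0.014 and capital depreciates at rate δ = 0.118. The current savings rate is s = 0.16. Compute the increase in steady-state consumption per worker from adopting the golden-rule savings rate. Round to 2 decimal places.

Break-even investment rate: n + δ = 0.014 + 0.118 = 0.132.
Current steady state (s = 0.16): k* = (0.16·1.43/0.132)^(1/0.64) ≈ 2.3619, y* = 1.43·2.3619^0.36 ≈ 1.9485, c* = (1−0.16)·1.9485 ≈ 1.6368.
At the golden rule the marginal product of capital equals n+δ: 0.36·1.43·k^(0.36−1) = 0.132. Solving, k_gold = (0.36·1.43/0.132)^(1/0.64) ≈ 8.3857.
y_gold = 1.43·8.3857^0.36 ≈ 3.0748, c_gold = y_gold − 0.132·k_gold ≈ 1.9678.
Gain: Δc = 1.9678 − 1.6368 ≈ 0.3311.

Δc ≈ 0.33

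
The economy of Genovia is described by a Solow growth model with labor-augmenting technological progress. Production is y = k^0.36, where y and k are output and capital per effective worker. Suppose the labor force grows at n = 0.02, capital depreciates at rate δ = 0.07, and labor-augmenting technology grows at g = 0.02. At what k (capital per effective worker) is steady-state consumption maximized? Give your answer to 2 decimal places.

Capital per effective worker breaks even when investment replaces (n + g + δ)·k; here n + g + δ = 0.11.
At the golden rule the marginal product of capital equals n+g+δ: 0.36·k^(0.36−1) = 0.11. Solving, k_gold = (0.36/0.11)^(1/0.64) ≈ 6.3760.

k_gold ≈ 6.38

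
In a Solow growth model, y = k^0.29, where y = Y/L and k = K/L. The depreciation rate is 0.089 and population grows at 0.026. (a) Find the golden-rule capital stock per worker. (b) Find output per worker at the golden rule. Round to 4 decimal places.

The effective depreciation rate is n + δ = 0.026 + 0.089 = 0.115.
Golden rule sets MPK = n+δ: 0.29·k^(0.29−1) = 0.115, so k_gold = (0.29/0.115)^(1/0.71) ≈ 3.6794.
y_gold = 3.6794^0.29 ≈ 1.4591.

(a) k_gold ≈ 3.6794; (b) y_gold ≈ 1.4591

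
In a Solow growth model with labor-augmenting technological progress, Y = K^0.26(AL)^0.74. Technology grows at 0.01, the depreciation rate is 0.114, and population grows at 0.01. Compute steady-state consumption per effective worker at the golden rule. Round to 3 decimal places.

Capital per effective worker breaks even when investment replaces (n + g + δ)·k; here n + g + δ = 0.134.
At the golden rule the marginal product of capital equals n+g+δ: 0.26·k^(0.26−1) = 0.134. Solving, k_gold = (0.26/0.134)^(1/0.74) ≈ 2.4491.
y_gold = 2.4491^0.26 ≈ 1.2622.
c_gold = y_gold − (n+g+δ)·k_gold = 1.2622 − 0.134·2.4491 ≈ 0.9341.

c_gold ≈ 0.934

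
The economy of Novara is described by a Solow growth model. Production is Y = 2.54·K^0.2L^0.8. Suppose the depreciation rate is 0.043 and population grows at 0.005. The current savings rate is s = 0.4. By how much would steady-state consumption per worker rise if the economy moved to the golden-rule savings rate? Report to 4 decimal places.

Capital per worker breaks even when investment replaces (n + δ)·k; here n + δ = 0.048.
Current steady state (s = 0.4): k* = (0.4·2.54/0.048)^(1/0.8) ≈ 45.4010, y* = 2.54·45.4010^0.2 ≈ 5.4481, c* = (1−0.4)·5.4481 ≈ 3.2689.
At the golden rule the marginal product of capital equals n+δ: 0.2·2.54·k^(0.2−1) = 0.048. Solving, k_gold = (0.2·2.54/0.048)^(1/0.8) ≈ 19.0888.
y_gold = 2.54·19.0888^0.2 ≈ 4.5813, c_gold = y_gold − 0.048·k_gold ≈ 3.6650.
Gain: Δc = 3.6650 − 3.2689 ≈ 0.3962.

Δc ≈ 0.3962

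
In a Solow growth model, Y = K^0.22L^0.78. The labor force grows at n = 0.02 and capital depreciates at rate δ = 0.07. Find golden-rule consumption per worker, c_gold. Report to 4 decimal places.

c_gold ≈ 1.0036

Break-even investment rate: n + δ = 0.02 + 0.07 = 0.09.
Maximizing c = f(k) − (n+δ)·k gives f'(k) = n+δ, i.e. 0.22·k^(0.22−1) = 0.09, so k_gold = (0.22/0.09)^(1/0.78) ≈ 3.1453.
y_gold = 3.1453^0.22 ≈ 1.2867.
c_gold = y_gold − (n+δ)·k_gold = 1.2867 − 0.09·3.1453 ≈ 1.0036.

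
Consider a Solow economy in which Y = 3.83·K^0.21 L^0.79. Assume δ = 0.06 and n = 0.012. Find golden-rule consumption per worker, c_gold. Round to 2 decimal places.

c_gold ≈ 5.75

Capital per worker breaks even when investment replaces (n + δ)·k; here n + δ = 0.072.
Maximizing c = f(k) − (n+δ)·k gives f'(k) = n+δ, i.e. 0.21·3.83·k^(0.21−1) = 0.072, so k_gold = (0.21·3.83/0.072)^(1/0.79) ≈ 21.2173.
y_gold = 3.83·21.2173^0.21 ≈ 7.2745.
c_gold = y_gold − (n+δ)·k_gold = 7.2745 − 0.072·21.2173 ≈ 5.7469.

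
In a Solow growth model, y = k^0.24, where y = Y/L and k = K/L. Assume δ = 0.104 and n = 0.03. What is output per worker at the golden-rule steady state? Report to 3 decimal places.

y_gold ≈ 1.202

Break-even investment rate: n + δ = 0.03 + 0.104 = 0.134.
Setting f'(k) = n+δ gives 0.24·k^(0.24−1) = 0.134, hence k_gold = (0.24/0.134)^(1/0.76) ≈ 2.1530.
Output: y_gold = k_gold^0.24 = 2.1530^0.24 ≈ 1.2021.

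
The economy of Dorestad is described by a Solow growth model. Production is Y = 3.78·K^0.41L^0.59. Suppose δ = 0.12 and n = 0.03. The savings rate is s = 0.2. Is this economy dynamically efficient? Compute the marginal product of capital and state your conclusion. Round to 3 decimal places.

dynamically efficient; MPK ≈ 0.307

The effective depreciation rate is n + δ = 0.03 + 0.12 = 0.15.
Steady-state k*: s·A·k^0.41 = 0.15·k gives k* = (0.2·3.78/0.15)^(1/0.59) ≈ 15.5082.
MPK = 0.41·3.78·15.5082^(-0.59) ≈ 0.3075.
MPK > n+δ = 0.15, so the economy is dynamically efficient (under-saving).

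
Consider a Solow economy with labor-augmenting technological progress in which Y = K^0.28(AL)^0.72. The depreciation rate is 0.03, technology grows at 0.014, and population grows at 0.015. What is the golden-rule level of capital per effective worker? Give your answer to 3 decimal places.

k_gold ≈ 8.696

Capital per effective worker breaks even when investment replaces (n + g + δ)·k; here n + g + δ = 0.059.
At the golden rule the marginal product of capital equals n+g+δ: 0.28·k^(0.28−1) = 0.059. Solving, k_gold = (0.28/0.059)^(1/0.72) ≈ 8.6959.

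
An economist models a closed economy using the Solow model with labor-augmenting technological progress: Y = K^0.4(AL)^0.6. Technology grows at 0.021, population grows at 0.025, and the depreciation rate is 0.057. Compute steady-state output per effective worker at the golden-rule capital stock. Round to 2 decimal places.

The effective depreciation rate is n + g + δ = 0.025 + 0.021 + 0.057 = 0.103.
At the golden rule the marginal product of capital equals n+g+δ: 0.4·k^(0.4−1) = 0.103. Solving, k_gold = (0.4/0.103)^(1/0.6) ≈ 9.5948.
Output: y_gold = k_gold^0.4 = 9.5948^0.4 ≈ 2.4707.

y_gold ≈ 2.47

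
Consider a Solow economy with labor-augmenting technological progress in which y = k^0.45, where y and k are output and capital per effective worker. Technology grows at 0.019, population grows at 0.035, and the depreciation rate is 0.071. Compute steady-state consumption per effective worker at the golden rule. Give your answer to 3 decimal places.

c_gold ≈ 1.569

Capital per effective worker breaks even when investment replaces (n + g + δ)·k; here n + g + δ = 0.125.
Setting f'(k) = n+g+δ gives 0.45·k^(0.45−1) = 0.125, hence k_gold = (0.45/0.125)^(1/0.55) ≈ 10.2674.
y_gold = 10.2674^0.45 ≈ 2.8520.
c_gold = y_gold − (n+g+δ)·k_gold = 2.8520 − 0.125·10.2674 ≈ 1.5686.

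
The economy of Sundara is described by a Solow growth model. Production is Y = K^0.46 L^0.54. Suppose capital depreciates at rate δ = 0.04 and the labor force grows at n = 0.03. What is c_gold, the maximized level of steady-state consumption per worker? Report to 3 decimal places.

The effective depreciation rate is n + δ = 0.03 + 0.04 = 0.07.
Setting f'(k) = n+δ gives 0.46·k^(0.46−1) = 0.07, hence k_gold = (0.46/0.07)^(1/0.54) ≈ 32.6727.
y_gold = 32.6727^0.46 ≈ 4.9719.
c_gold = y_gold − (n+δ)·k_gold = 4.9719 − 0.07·32.6727 ≈ 2.6848.

c_gold ≈ 2.685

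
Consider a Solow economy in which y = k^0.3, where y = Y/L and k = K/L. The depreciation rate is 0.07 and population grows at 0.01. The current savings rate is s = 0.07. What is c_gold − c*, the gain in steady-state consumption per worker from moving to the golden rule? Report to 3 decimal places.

Δc ≈ 0.355

The effective depreciation rate is n + δ = 0.01 + 0.07 = 0.08.
Current steady state (s = 0.07): k* = (0.07/0.08)^(1/0.7) ≈ 0.8263, y* = 0.8263^0.3 ≈ 0.9444, c* = (1−0.07)·0.9444 ≈ 0.8783.
Maximizing c = f(k) − (n+δ)·k gives f'(k) = n+δ, i.e. 0.3·k^(0.3−1) = 0.08, so k_gold = (0.3/0.08)^(1/0.7) ≈ 6.6076.
y_gold = 6.6076^0.3 ≈ 1.7620, c_gold = y_gold − 0.08·k_gold ≈ 1.2334.
Gain: Δc = 1.2334 − 0.8783 ≈ 0.3551.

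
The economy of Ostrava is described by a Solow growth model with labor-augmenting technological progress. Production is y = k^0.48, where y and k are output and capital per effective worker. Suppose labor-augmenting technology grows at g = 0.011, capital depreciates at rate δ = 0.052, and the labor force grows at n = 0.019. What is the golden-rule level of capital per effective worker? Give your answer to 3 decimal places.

Capital per effective worker breaks even when investment replaces (n + g + δ)·k; here n + g + δ = 0.082.
Maximizing c = f(k) − (n+g+δ)·k gives f'(k) = n+g+δ, i.e. 0.48·k^(0.48−1) = 0.082, so k_gold = (0.48/0.082)^(1/0.52) ≈ 29.9104.

k_gold ≈ 29.910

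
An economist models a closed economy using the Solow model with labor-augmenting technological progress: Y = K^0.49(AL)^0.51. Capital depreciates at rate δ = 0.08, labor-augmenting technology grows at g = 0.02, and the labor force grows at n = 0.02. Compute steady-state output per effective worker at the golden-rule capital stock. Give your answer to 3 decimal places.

y_gold ≈ 3.864

The effective depreciation rate is n + g + δ = 0.02 + 0.02 + 0.08 = 0.12.
Maximizing c = f(k) − (n+g+δ)·k gives f'(k) = n+g+δ, i.e. 0.49·k^(0.49−1) = 0.12, so k_gold = (0.49/0.12)^(1/0.51) ≈ 15.7786.
Output: y_gold = k_gold^0.49 = 15.7786^0.49 ≈ 3.8641.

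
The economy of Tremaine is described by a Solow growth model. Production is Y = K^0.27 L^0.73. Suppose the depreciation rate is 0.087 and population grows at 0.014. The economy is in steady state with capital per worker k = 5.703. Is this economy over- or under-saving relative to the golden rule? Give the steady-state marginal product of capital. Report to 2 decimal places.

n + δ = 0.014 + 0.087 = 0.101.
MPK = 0.27·k^(0.27−1) = 0.27·5.703^(-0.73) ≈ 0.0758.
MPK < 0.101, so the economy is dynamically inefficient (over-saving).

over-saving; MPK ≈ 0.08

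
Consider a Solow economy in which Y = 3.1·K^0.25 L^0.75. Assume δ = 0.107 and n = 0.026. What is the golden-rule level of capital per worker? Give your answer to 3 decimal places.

The effective depreciation rate is n + δ = 0.026 + 0.107 = 0.133.
At the golden rule the marginal product of capital equals n+δ: 0.25·3.1·k^(0.25−1) = 0.133. Solving, k_gold = (0.25·3.1/0.133)^(1/0.75) ≈ 10.4858.

k_gold ≈ 10.486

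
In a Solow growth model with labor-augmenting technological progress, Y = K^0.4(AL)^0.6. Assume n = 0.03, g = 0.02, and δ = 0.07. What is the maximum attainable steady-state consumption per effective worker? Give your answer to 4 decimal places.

c_gold ≈ 1.3389

Break-even investment rate: n + g + δ = 0.03 + 0.02 + 0.07 = 0.12.
At the golden rule the marginal product of capital equals n+g+δ: 0.4·k^(0.4−1) = 0.12. Solving, k_gold = (0.4/0.12)^(1/0.6) ≈ 7.4381.
y_gold = 7.4381^0.4 ≈ 2.2314.
c_gold = y_gold − (n+g+δ)·k_gold = 2.2314 − 0.12·7.4381 ≈ 1.3389.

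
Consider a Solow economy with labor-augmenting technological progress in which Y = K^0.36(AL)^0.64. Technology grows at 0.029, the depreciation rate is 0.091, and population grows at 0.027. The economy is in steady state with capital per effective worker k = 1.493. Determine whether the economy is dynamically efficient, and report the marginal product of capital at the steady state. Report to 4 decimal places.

dynamically efficient; MPK ≈ 0.2786

The effective depreciation rate is n + g + δ = 0.027 + 0.029 + 0.091 = 0.147.
MPK = 0.36·k^(0.36−1) = 0.36·1.493^(-0.64) ≈ 0.2786.
MPK > 0.147, so the economy is dynamically efficient (under-saving).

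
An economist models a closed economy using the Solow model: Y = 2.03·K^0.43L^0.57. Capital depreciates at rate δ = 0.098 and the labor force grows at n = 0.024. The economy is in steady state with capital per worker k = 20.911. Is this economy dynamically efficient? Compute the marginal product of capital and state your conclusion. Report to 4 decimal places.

dynamically efficient; MPK ≈ 0.1543

The effective depreciation rate is n + δ = 0.024 + 0.098 = 0.122.
MPK = 0.43·2.03·k^(0.43−1) = 0.43·2.03·20.911^(-0.57) ≈ 0.1543.
MPK > 0.122, so the economy is dynamically efficient (under-saving).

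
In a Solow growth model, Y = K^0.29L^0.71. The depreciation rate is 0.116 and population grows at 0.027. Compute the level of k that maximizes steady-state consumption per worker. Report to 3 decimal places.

k_gold ≈ 2.707

Break-even investment rate: n + δ = 0.027 + 0.116 = 0.143.
At the golden rule the marginal product of capital equals n+δ: 0.29·k^(0.29−1) = 0.143. Solving, k_gold = (0.29/0.143)^(1/0.71) ≈ 2.7070.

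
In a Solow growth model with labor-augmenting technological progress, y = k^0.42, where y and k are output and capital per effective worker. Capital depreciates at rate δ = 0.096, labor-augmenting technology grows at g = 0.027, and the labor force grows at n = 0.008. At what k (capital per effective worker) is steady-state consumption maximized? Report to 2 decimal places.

k_gold ≈ 7.45

n + g + δ = 0.008 + 0.027 + 0.096 = 0.131.
At the golden rule the marginal product of capital equals n+g+δ: 0.42·k^(0.42−1) = 0.131. Solving, k_gold = (0.42/0.131)^(1/0.58) ≈ 7.4538.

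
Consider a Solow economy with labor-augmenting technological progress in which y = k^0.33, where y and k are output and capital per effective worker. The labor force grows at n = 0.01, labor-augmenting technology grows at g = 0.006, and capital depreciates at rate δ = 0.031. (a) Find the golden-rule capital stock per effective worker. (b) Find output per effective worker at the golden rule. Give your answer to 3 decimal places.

Break-even investment rate: n + g + δ = 0.01 + 0.006 + 0.031 = 0.047.
Setting f'(k) = n+g+δ gives 0.33·k^(0.33−1) = 0.047, hence k_gold = (0.33/0.047)^(1/0.67) ≈ 18.3361.
y_gold = 18.3361^0.33 ≈ 2.6115.

(a) k_gold ≈ 18.336; (b) y_gold ≈ 2.612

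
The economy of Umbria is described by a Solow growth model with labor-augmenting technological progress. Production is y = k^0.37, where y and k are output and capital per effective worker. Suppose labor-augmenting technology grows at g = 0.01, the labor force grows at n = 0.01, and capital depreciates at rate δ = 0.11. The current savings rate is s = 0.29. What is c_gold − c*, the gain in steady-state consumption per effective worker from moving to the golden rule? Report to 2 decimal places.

The effective depreciation rate is n + g + δ = 0.01 + 0.01 + 0.11 = 0.13.
Current steady state (s = 0.29): k* = (0.29/0.13)^(1/0.63) ≈ 3.5736, y* = 3.5736^0.37 ≈ 1.6019, c* = (1−0.29)·1.6019 ≈ 1.1374.
Setting f'(k) = n+g+δ gives 0.37·k^(0.37−1) = 0.13, hence k_gold = (0.37/0.13)^(1/0.63) ≈ 5.2607.
y_gold = 5.2607^0.37 ≈ 1.8484, c_gold = y_gold − 0.13·k_gold ≈ 1.1645.
Gain: Δc = 1.1645 − 1.1374 ≈ 0.0271.

Δc ≈ 0.03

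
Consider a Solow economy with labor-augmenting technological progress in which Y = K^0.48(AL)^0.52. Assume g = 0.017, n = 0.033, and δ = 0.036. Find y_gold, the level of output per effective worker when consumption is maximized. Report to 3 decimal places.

y_gold ≈ 4.890

Break-even investment rate: n + g + δ = 0.033 + 0.017 + 0.036 = 0.086.
At the golden rule the marginal product of capital equals n+g+δ: 0.48·k^(0.48−1) = 0.086. Solving, k_gold = (0.48/0.086)^(1/0.52) ≈ 27.2925.
Output: y_gold = k_gold^0.48 = 27.2925^0.48 ≈ 4.8899.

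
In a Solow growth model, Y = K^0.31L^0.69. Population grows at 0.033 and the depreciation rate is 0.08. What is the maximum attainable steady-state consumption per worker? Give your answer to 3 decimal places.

The effective depreciation rate is n + δ = 0.033 + 0.08 = 0.113.
Golden rule sets MPK = n+δ: 0.31·k^(0.31−1) = 0.113, so k_gold = (0.31/0.113)^(1/0.69) ≈ 4.3171.
y_gold = 4.3171^0.31 ≈ 1.5737.
c_gold = y_gold − (n+δ)·k_gold = 1.5737 − 0.113·4.3171 ≈ 1.0858.

c_gold ≈ 1.086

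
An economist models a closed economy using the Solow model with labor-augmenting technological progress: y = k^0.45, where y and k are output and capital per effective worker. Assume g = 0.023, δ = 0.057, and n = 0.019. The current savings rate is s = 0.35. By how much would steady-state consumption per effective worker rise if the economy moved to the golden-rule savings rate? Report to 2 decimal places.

Δc ≈ 0.07

The effective depreciation rate is n + g + δ = 0.019 + 0.023 + 0.057 = 0.099.
Current steady state (s = 0.35): k* = (0.35/0.099)^(1/0.55) ≈ 9.9346, y* = 9.9346^0.45 ≈ 2.8101, c* = (1−0.35)·2.8101 ≈ 1.8265.
Setting f'(k) = n+g+δ gives 0.45·k^(0.45−1) = 0.099, hence k_gold = (0.45/0.099)^(1/0.55) ≈ 15.6890.
y_gold = 15.6890^0.45 ≈ 3.4516, c_gold = y_gold − 0.099·k_gold ≈ 1.8984.
Gain: Δc = 1.8984 − 1.8265 ≈ 0.0718.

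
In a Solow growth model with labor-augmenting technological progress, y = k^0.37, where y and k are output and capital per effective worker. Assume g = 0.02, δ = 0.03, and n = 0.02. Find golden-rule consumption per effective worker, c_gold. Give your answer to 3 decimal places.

The effective depreciation rate is n + g + δ = 0.02 + 0.02 + 0.03 = 0.07.
Setting f'(k) = n+g+δ gives 0.37·k^(0.37−1) = 0.07, hence k_gold = (0.37/0.07)^(1/0.63) ≈ 14.0535.
y_gold = 14.0535^0.37 ≈ 2.6588.
c_gold = y_gold − (n+g+δ)·k_gold = 2.6588 − 0.07·14.0535 ≈ 1.6750.

c_gold ≈ 1.675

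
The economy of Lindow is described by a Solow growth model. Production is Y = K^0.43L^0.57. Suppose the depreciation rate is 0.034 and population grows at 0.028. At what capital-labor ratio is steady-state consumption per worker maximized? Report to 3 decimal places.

k_gold ≈ 29.893

Capital per worker breaks even when investment replaces (n + δ)·k; here n + δ = 0.062.
Setting f'(k) = n+δ gives 0.43·k^(0.43−1) = 0.062, hence k_gold = (0.43/0.062)^(1/0.57) ≈ 29.8933.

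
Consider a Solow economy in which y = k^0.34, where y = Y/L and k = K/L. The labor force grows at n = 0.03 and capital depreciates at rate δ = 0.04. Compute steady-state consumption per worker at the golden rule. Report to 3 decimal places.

Capital per worker breaks even when investment replaces (n + δ)·k; here n + δ = 0.07.
Golden rule sets MPK = n+δ: 0.34·k^(0.34−1) = 0.07, so k_gold = (0.34/0.07)^(1/0.66) ≈ 10.9641.
y_gold = 10.9641^0.34 ≈ 2.2573.
c_gold = y_gold − (n+δ)·k_gold = 2.2573 − 0.07·10.9641 ≈ 1.4898.

c_gold ≈ 1.490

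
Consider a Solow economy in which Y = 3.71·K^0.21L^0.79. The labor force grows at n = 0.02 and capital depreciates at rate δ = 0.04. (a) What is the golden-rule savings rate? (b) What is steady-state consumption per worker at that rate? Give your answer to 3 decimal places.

(a) s_gold = 0.210; (b) c_gold ≈ 5.794

Break-even investment rate: n + δ = 0.02 + 0.04 = 0.06.
For Cobb-Douglas, s_gold equals capital's share: s_gold = 0.21.
At the golden rule the marginal product of capital equals n+δ: 0.21·3.71·k^(0.21−1) = 0.06. Solving, k_gold = (0.21·3.71/0.06)^(1/0.79) ≈ 25.6697.
y_gold = 3.71·25.6697^0.21 ≈ 7.3342; c_gold = (1−0.21)·y_gold ≈ 5.7940.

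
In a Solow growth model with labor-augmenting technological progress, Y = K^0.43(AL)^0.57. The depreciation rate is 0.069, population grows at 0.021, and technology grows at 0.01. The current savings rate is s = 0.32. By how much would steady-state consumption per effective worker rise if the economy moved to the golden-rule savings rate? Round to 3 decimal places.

Δc ≈ 0.078

The effective depreciation rate is n + g + δ = 0.021 + 0.01 + 0.069 = 0.1.
Current steady state (s = 0.32): k* = (0.32/0.1)^(1/0.57) ≈ 7.6953, y* = 7.6953^0.43 ≈ 2.4048, c* = (1−0.32)·2.4048 ≈ 1.6353.
Maximizing c = f(k) − (n+g+δ)·k gives f'(k) = n+g+δ, i.e. 0.43·k^(0.43−1) = 0.1, so k_gold = (0.43/0.1)^(1/0.57) ≈ 12.9225.
y_gold = 12.9225^0.43 ≈ 3.0052, c_gold = y_gold − 0.1·k_gold ≈ 1.7130.
Gain: Δc = 1.7130 − 1.6353 ≈ 0.0777.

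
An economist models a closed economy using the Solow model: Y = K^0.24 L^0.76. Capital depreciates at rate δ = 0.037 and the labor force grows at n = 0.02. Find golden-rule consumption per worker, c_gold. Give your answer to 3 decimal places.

The effective depreciation rate is n + δ = 0.02 + 0.037 = 0.057.
Golden rule sets MPK = n+δ: 0.24·k^(0.24−1) = 0.057, so k_gold = (0.24/0.057)^(1/0.76) ≈ 6.6297.
y_gold = 6.6297^0.24 ≈ 1.5746.
c_gold = y_gold − (n+δ)·k_gold = 1.5746 − 0.057·6.6297 ≈ 1.1967.

c_gold ≈ 1.197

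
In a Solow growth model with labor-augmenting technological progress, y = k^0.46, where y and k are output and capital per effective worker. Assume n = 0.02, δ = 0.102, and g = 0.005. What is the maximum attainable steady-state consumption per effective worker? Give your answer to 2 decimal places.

Break-even investment rate: n + g + δ = 0.02 + 0.005 + 0.102 = 0.127.
Setting f'(k) = n+g+δ gives 0.46·k^(0.46−1) = 0.127, hence k_gold = (0.46/0.127)^(1/0.54) ≈ 10.8418.
y_gold = 10.8418^0.46 ≈ 2.9933.
c_gold = y_gold − (n+g+δ)·k_gold = 2.9933 − 0.127·10.8418 ≈ 1.6164.

c_gold ≈ 1.62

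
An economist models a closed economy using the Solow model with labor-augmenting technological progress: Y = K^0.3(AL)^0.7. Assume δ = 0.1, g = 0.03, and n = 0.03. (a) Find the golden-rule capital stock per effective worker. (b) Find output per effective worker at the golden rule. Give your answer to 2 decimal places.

(a) k_gold ≈ 2.45; (b) y_gold ≈ 1.31

The effective depreciation rate is n + g + δ = 0.03 + 0.03 + 0.1 = 0.16.
Setting f'(k) = n+g+δ gives 0.3·k^(0.3−1) = 0.16, hence k_gold = (0.3/0.16)^(1/0.7) ≈ 2.4547.
y_gold = 2.4547^0.3 ≈ 1.3092.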